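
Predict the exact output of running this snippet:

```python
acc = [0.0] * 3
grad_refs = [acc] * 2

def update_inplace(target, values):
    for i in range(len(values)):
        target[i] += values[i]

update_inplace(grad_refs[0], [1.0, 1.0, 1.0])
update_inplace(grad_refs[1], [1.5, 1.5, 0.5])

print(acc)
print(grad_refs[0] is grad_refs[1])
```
[2.5, 2.5, 1.5]
True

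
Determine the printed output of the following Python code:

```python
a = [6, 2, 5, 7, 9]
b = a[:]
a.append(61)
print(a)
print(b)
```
[6, 2, 5, 7, 9, 61]
[6, 2, 5, 7, 9]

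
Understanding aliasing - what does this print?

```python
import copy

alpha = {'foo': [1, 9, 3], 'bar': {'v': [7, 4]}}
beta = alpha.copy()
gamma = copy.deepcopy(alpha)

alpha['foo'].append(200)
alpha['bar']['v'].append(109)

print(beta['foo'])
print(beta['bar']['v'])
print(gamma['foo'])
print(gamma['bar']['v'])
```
[1, 9, 3, 200]
[7, 4, 109]
[1, 9, 3]
[7, 4]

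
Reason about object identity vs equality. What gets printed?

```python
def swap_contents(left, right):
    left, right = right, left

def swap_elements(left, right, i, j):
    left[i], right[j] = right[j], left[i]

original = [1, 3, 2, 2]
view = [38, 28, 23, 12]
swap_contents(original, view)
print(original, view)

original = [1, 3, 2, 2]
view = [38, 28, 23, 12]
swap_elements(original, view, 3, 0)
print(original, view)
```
[1, 3, 2, 2] [38, 28, 23, 12]
[1, 3, 2, 38] [2, 28, 23, 12]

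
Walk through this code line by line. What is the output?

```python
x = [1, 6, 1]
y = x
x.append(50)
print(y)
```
[1, 6, 1, 50]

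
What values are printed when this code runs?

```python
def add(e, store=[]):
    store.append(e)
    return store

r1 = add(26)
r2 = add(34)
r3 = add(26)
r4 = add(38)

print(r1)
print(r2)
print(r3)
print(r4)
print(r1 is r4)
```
[26, 34, 26, 38]
[26, 34, 26, 38]
[26, 34, 26, 38]
[26, 34, 26, 38]
True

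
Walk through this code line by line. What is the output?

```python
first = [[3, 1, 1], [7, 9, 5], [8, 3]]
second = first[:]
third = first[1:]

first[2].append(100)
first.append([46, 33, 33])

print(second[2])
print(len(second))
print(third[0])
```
[8, 3, 100]
3
[7, 9, 5]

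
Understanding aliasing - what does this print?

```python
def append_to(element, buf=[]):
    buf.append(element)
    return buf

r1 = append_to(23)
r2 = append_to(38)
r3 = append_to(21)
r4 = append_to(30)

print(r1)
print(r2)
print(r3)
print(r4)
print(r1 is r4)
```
[23, 38, 21, 30]
[23, 38, 21, 30]
[23, 38, 21, 30]
[23, 38, 21, 30]
True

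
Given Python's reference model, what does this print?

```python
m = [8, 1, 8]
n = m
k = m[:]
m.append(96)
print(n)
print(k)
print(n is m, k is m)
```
[8, 1, 8, 96]
[8, 1, 8]
True False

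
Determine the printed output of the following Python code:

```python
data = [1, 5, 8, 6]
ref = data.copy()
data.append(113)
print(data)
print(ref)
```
[1, 5, 8, 6, 113]
[1, 5, 8, 6]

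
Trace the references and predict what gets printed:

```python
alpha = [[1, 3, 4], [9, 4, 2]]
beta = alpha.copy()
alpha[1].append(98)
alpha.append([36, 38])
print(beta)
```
[[1, 3, 4], [9, 4, 2, 98]]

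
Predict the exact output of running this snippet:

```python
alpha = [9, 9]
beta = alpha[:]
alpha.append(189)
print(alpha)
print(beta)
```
[9, 9, 189]
[9, 9]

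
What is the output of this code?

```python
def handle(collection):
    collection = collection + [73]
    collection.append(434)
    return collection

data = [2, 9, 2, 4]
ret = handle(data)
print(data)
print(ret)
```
[2, 9, 2, 4]
[2, 9, 2, 4, 73, 434]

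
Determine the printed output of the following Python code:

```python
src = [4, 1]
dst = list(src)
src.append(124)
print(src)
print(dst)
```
[4, 1, 124]
[4, 1]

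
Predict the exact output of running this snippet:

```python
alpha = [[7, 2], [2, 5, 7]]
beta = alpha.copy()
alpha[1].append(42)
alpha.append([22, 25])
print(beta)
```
[[7, 2], [2, 5, 7, 42]]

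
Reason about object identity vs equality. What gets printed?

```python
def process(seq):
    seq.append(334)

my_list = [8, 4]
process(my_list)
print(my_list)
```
[8, 4, 334]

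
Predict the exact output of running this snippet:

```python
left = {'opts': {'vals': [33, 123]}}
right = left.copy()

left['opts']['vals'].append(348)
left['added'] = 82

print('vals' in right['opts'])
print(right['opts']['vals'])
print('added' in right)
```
True
[33, 123, 348]
False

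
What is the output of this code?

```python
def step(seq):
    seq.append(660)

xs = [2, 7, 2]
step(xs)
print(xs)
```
[2, 7, 2, 660]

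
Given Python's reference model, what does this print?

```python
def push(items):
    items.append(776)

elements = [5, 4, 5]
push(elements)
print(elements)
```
[5, 4, 5, 776]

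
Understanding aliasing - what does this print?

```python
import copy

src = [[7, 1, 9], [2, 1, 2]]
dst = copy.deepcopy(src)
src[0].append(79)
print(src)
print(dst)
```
[[7, 1, 9, 79], [2, 1, 2]]
[[7, 1, 9], [2, 1, 2]]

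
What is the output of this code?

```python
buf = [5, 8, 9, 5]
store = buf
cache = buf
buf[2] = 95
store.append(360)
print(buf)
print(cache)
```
[5, 8, 95, 5, 360]
[5, 8, 95, 5, 360]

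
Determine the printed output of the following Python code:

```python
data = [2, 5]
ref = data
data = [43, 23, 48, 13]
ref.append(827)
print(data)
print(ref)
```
[43, 23, 48, 13]
[2, 5, 827]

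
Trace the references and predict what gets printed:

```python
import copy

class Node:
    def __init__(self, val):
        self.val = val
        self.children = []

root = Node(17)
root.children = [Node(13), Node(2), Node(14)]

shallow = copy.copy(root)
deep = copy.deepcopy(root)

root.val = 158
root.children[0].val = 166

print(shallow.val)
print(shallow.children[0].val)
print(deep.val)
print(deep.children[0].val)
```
17
166
17
13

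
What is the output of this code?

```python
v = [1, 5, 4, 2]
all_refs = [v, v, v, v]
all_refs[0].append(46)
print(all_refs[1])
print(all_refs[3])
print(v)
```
[1, 5, 4, 2, 46]
[1, 5, 4, 2, 46]
[1, 5, 4, 2, 46]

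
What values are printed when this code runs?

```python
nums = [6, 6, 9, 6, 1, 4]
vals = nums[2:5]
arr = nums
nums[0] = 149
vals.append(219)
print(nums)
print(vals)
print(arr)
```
[149, 6, 9, 6, 1, 4]
[9, 6, 1, 219]
[149, 6, 9, 6, 1, 4]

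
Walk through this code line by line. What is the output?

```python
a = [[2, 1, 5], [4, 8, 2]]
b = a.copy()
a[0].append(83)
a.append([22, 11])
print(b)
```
[[2, 1, 5, 83], [4, 8, 2]]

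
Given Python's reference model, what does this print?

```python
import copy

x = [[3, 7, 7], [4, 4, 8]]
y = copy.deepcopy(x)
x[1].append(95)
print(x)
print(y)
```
[[3, 7, 7], [4, 4, 8, 95]]
[[3, 7, 7], [4, 4, 8]]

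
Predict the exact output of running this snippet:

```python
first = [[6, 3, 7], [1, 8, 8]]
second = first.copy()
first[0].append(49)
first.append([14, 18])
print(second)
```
[[6, 3, 7, 49], [1, 8, 8]]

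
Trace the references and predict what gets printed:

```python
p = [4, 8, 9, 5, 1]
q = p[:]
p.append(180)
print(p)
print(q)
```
[4, 8, 9, 5, 1, 180]
[4, 8, 9, 5, 1]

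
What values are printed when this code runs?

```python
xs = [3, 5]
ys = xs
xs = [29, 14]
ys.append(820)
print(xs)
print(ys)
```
[29, 14]
[3, 5, 820]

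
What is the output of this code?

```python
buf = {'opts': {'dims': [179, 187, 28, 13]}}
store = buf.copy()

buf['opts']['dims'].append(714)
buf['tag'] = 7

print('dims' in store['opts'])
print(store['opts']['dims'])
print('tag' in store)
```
True
[179, 187, 28, 13, 714]
False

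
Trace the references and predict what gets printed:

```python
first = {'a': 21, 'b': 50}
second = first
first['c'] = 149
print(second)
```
{'a': 21, 'b': 50, 'c': 149}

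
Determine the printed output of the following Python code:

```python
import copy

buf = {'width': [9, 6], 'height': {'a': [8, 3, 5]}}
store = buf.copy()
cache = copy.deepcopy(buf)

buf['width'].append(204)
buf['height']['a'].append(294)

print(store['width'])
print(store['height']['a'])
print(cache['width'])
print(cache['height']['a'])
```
[9, 6, 204]
[8, 3, 5, 294]
[9, 6]
[8, 3, 5]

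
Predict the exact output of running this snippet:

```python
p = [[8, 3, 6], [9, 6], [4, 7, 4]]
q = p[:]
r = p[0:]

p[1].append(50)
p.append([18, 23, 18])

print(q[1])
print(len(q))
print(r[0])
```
[9, 6, 50]
3
[8, 3, 6]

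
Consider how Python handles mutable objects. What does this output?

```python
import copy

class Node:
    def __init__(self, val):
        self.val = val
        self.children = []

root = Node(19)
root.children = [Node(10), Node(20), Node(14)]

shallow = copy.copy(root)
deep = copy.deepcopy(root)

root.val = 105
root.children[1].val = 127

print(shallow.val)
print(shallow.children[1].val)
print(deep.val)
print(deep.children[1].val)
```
19
127
19
20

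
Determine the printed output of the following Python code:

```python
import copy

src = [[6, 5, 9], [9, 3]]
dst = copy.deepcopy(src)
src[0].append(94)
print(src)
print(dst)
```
[[6, 5, 9, 94], [9, 3]]
[[6, 5, 9], [9, 3]]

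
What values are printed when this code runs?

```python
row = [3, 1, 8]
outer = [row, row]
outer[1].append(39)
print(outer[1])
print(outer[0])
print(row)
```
[3, 1, 8, 39]
[3, 1, 8, 39]
[3, 1, 8, 39]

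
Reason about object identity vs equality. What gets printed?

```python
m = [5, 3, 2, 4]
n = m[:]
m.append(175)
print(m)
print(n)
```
[5, 3, 2, 4, 175]
[5, 3, 2, 4]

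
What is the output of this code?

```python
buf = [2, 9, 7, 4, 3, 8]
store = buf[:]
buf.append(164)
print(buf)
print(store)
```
[2, 9, 7, 4, 3, 8, 164]
[2, 9, 7, 4, 3, 8]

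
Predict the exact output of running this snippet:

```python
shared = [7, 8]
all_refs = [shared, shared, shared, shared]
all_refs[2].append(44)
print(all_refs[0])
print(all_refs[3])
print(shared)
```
[7, 8, 44]
[7, 8, 44]
[7, 8, 44]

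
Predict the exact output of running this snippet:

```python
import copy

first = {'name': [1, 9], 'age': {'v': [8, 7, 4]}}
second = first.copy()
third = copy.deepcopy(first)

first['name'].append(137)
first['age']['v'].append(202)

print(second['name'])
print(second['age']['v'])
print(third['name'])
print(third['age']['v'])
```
[1, 9, 137]
[8, 7, 4, 202]
[1, 9]
[8, 7, 4]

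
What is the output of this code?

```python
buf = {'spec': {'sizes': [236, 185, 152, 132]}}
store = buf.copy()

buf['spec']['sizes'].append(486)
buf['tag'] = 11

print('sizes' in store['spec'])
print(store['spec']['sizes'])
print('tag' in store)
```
True
[236, 185, 152, 132, 486]
False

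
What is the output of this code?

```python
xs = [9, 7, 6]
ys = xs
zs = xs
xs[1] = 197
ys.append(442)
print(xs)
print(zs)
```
[9, 197, 6, 442]
[9, 197, 6, 442]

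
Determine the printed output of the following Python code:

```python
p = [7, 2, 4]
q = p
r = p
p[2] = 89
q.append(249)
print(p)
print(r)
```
[7, 2, 89, 249]
[7, 2, 89, 249]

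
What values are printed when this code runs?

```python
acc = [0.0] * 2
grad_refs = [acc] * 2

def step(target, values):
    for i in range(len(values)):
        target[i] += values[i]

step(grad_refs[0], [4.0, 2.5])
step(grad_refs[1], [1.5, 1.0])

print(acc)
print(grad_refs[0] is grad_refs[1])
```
[5.5, 3.5]
True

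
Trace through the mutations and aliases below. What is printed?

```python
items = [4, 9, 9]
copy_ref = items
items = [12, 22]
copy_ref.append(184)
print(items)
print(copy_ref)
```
[12, 22]
[4, 9, 9, 184]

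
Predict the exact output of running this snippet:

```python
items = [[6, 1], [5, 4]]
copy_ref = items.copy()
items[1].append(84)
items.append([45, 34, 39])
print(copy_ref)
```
[[6, 1], [5, 4, 84]]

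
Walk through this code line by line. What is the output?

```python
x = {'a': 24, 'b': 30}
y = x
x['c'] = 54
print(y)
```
{'a': 24, 'b': 30, 'c': 54}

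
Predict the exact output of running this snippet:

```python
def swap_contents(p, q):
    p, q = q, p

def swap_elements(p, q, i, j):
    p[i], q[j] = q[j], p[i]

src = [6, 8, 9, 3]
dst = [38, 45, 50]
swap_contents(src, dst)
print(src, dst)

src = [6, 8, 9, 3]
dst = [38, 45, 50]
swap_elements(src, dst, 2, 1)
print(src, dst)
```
[6, 8, 9, 3] [38, 45, 50]
[6, 8, 45, 3] [38, 9, 50]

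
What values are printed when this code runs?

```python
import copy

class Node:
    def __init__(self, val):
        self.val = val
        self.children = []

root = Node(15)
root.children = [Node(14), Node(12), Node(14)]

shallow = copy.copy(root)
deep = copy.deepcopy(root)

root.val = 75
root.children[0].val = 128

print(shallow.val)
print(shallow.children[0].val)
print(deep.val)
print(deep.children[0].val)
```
15
128
15
14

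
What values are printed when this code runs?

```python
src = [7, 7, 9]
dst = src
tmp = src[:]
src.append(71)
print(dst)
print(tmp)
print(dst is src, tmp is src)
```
[7, 7, 9, 71]
[7, 7, 9]
True False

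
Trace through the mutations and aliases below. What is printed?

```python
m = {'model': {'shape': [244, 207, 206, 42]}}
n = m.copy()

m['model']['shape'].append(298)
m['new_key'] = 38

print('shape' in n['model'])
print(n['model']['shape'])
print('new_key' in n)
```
True
[244, 207, 206, 42, 298]
False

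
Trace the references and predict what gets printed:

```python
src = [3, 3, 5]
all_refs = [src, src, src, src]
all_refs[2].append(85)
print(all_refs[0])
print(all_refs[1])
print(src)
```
[3, 3, 5, 85]
[3, 3, 5, 85]
[3, 3, 5, 85]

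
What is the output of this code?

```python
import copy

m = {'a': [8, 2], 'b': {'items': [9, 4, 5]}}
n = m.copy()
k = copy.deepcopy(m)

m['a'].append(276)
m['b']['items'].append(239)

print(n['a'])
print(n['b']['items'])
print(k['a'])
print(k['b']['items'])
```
[8, 2, 276]
[9, 4, 5, 239]
[8, 2]
[9, 4, 5]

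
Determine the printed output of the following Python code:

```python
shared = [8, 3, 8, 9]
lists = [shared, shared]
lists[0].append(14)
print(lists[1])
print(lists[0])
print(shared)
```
[8, 3, 8, 9, 14]
[8, 3, 8, 9, 14]
[8, 3, 8, 9, 14]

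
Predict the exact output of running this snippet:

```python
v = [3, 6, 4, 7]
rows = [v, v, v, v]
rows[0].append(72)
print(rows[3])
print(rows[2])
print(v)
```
[3, 6, 4, 7, 72]
[3, 6, 4, 7, 72]
[3, 6, 4, 7, 72]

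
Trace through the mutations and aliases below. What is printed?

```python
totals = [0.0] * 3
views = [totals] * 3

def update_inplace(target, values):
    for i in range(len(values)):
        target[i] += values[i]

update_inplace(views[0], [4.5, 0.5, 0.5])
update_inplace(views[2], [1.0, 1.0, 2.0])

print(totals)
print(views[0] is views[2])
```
[5.5, 1.5, 2.5]
True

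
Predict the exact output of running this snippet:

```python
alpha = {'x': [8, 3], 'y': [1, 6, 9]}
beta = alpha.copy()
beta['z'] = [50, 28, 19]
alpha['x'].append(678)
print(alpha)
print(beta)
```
{'x': [8, 3, 678], 'y': [1, 6, 9]}
{'x': [8, 3, 678], 'y': [1, 6, 9], 'z': [50, 28, 19]}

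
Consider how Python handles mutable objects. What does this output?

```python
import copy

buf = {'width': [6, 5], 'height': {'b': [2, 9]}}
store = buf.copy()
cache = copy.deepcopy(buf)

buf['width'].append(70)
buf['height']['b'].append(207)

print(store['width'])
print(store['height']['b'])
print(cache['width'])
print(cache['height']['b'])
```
[6, 5, 70]
[2, 9, 207]
[6, 5]
[2, 9]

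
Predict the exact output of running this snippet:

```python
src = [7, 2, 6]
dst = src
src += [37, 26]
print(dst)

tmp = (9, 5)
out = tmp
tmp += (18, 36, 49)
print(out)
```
[7, 2, 6, 37, 26]
(9, 5)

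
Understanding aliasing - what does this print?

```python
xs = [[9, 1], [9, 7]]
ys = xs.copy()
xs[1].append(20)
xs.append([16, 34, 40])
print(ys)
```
[[9, 1], [9, 7, 20]]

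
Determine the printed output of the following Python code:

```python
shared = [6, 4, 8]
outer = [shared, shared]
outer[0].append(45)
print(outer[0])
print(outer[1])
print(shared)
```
[6, 4, 8, 45]
[6, 4, 8, 45]
[6, 4, 8, 45]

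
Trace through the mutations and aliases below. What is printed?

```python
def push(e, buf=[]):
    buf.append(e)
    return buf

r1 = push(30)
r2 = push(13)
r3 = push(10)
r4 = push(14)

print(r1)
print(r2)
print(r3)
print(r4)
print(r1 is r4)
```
[30, 13, 10, 14]
[30, 13, 10, 14]
[30, 13, 10, 14]
[30, 13, 10, 14]
True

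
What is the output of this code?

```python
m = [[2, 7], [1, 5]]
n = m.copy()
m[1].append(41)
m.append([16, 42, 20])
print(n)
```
[[2, 7], [1, 5, 41]]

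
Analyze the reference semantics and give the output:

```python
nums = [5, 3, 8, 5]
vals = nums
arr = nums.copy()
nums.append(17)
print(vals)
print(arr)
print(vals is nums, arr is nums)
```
[5, 3, 8, 5, 17]
[5, 3, 8, 5]
True False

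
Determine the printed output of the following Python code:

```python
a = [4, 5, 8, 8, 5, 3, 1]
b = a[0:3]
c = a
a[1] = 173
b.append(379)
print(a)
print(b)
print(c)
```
[4, 173, 8, 8, 5, 3, 1]
[4, 5, 8, 379]
[4, 173, 8, 8, 5, 3, 1]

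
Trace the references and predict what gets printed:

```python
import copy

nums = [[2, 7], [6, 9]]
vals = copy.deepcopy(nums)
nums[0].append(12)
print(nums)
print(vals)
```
[[2, 7, 12], [6, 9]]
[[2, 7], [6, 9]]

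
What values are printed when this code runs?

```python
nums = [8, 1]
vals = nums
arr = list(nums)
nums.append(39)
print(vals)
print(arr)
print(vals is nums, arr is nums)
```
[8, 1, 39]
[8, 1]
True False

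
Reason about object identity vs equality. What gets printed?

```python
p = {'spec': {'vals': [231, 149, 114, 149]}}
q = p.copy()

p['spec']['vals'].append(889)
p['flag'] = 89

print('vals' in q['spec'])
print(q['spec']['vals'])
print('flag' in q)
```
True
[231, 149, 114, 149, 889]
False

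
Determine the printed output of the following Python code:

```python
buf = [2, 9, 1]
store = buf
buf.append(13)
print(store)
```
[2, 9, 1, 13]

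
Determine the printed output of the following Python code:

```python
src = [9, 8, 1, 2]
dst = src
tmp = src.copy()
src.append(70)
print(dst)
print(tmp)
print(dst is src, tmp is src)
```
[9, 8, 1, 2, 70]
[9, 8, 1, 2]
True False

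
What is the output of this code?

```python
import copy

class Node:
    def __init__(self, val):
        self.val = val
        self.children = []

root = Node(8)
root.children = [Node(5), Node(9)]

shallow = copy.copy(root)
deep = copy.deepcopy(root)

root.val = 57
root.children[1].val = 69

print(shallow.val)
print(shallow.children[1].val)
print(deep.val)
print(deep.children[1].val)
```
8
69
8
9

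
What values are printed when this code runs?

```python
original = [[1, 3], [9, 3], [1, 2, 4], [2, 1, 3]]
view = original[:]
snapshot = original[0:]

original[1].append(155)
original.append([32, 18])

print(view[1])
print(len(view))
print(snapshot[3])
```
[9, 3, 155]
4
[2, 1, 3]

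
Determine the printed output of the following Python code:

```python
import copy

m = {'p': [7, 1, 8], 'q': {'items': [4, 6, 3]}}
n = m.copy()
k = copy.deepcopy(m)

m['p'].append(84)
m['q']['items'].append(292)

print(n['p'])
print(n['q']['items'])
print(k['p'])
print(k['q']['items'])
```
[7, 1, 8, 84]
[4, 6, 3, 292]
[7, 1, 8]
[4, 6, 3]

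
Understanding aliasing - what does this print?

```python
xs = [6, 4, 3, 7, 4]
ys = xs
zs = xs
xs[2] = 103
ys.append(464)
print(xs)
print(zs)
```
[6, 4, 103, 7, 4, 464]
[6, 4, 103, 7, 4, 464]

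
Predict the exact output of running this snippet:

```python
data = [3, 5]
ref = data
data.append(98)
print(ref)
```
[3, 5, 98]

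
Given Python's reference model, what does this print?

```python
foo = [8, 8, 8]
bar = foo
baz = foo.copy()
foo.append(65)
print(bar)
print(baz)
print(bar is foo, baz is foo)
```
[8, 8, 8, 65]
[8, 8, 8]
True False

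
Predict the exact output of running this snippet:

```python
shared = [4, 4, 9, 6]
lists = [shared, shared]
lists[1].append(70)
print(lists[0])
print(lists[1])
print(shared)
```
[4, 4, 9, 6, 70]
[4, 4, 9, 6, 70]
[4, 4, 9, 6, 70]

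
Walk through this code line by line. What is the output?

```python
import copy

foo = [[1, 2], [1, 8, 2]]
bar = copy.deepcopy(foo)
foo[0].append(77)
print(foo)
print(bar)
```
[[1, 2, 77], [1, 8, 2]]
[[1, 2], [1, 8, 2]]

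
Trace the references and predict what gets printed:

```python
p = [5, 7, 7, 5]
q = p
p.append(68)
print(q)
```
[5, 7, 7, 5, 68]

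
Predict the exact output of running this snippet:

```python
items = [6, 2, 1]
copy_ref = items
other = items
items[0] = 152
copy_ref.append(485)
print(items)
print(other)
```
[152, 2, 1, 485]
[152, 2, 1, 485]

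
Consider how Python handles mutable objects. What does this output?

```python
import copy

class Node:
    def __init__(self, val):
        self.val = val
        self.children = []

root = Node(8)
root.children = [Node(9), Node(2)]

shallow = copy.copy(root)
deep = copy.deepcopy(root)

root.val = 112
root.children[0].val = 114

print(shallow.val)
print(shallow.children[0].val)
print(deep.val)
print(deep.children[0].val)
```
8
114
8
9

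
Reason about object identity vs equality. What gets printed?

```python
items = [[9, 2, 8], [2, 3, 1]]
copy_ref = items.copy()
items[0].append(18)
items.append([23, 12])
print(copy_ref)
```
[[9, 2, 8, 18], [2, 3, 1]]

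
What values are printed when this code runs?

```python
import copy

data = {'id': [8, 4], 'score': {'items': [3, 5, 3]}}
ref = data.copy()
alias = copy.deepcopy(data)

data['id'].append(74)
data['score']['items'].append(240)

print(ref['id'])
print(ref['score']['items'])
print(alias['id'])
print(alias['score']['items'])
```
[8, 4, 74]
[3, 5, 3, 240]
[8, 4]
[3, 5, 3]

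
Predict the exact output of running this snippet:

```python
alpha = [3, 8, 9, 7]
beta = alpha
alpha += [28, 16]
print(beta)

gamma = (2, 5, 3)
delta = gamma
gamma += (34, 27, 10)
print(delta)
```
[3, 8, 9, 7, 28, 16]
(2, 5, 3)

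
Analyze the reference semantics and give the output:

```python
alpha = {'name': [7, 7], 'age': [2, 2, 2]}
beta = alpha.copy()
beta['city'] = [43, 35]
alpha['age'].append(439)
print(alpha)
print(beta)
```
{'name': [7, 7], 'age': [2, 2, 2, 439]}
{'name': [7, 7], 'age': [2, 2, 2, 439], 'city': [43, 35]}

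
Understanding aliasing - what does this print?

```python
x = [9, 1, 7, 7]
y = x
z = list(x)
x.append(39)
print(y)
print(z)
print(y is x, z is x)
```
[9, 1, 7, 7, 39]
[9, 1, 7, 7]
True False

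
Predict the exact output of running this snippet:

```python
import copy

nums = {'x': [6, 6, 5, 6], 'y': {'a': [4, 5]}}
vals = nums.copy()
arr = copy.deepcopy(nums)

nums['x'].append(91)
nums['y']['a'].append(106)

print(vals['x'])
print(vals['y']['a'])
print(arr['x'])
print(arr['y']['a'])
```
[6, 6, 5, 6, 91]
[4, 5, 106]
[6, 6, 5, 6]
[4, 5]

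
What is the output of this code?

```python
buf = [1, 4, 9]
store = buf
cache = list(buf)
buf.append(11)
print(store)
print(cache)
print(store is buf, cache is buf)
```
[1, 4, 9, 11]
[1, 4, 9]
True False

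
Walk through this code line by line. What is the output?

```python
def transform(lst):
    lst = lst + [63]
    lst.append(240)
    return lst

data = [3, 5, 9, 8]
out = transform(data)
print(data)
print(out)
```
[3, 5, 9, 8]
[3, 5, 9, 8, 63, 240]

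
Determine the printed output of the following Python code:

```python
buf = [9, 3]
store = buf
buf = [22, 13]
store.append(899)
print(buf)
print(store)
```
[22, 13]
[9, 3, 899]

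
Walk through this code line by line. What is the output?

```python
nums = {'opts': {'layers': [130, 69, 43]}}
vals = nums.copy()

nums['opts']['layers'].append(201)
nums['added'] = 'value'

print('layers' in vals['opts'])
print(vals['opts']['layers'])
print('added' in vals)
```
True
[130, 69, 43, 201]
False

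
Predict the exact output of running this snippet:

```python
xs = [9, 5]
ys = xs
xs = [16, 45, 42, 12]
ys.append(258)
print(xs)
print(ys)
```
[16, 45, 42, 12]
[9, 5, 258]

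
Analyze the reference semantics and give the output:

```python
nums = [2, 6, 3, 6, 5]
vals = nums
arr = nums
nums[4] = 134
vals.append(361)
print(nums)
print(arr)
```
[2, 6, 3, 6, 134, 361]
[2, 6, 3, 6, 134, 361]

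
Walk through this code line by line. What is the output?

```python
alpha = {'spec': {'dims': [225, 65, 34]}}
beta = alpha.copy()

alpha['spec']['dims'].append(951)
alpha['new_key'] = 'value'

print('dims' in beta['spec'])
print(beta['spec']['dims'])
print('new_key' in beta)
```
True
[225, 65, 34, 951]
False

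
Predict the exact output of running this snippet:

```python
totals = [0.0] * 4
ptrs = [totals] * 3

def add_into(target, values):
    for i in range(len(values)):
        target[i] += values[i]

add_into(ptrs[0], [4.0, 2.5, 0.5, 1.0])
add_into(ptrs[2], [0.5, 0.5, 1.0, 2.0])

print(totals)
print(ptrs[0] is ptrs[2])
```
[4.5, 3.0, 1.5, 3.0]
True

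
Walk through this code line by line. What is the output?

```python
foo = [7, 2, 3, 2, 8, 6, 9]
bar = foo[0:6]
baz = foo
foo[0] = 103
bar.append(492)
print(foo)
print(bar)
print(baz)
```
[103, 2, 3, 2, 8, 6, 9]
[7, 2, 3, 2, 8, 6, 492]
[103, 2, 3, 2, 8, 6, 9]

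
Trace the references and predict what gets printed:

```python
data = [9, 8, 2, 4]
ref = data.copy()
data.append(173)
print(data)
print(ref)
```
[9, 8, 2, 4, 173]
[9, 8, 2, 4]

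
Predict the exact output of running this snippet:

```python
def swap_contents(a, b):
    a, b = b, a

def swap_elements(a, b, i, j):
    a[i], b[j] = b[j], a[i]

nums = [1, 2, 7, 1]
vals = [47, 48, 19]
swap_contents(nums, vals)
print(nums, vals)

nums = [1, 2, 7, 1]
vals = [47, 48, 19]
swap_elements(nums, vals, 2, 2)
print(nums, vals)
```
[1, 2, 7, 1] [47, 48, 19]
[1, 2, 19, 1] [47, 48, 7]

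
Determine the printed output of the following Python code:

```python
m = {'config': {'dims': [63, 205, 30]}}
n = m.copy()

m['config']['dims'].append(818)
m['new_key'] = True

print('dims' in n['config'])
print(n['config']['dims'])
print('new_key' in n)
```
True
[63, 205, 30, 818]
False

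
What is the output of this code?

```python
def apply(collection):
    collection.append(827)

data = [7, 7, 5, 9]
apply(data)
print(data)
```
[7, 7, 5, 9, 827]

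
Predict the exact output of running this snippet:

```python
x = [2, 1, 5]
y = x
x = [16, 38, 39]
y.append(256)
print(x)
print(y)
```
[16, 38, 39]
[2, 1, 5, 256]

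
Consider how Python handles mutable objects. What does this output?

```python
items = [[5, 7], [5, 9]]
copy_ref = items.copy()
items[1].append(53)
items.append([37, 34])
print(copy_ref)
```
[[5, 7], [5, 9, 53]]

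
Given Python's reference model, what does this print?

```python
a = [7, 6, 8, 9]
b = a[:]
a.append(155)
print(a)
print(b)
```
[7, 6, 8, 9, 155]
[7, 6, 8, 9]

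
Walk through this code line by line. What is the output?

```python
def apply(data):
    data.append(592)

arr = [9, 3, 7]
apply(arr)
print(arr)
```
[9, 3, 7, 592]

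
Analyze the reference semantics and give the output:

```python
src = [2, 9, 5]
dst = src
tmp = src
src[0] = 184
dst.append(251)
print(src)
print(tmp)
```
[184, 9, 5, 251]
[184, 9, 5, 251]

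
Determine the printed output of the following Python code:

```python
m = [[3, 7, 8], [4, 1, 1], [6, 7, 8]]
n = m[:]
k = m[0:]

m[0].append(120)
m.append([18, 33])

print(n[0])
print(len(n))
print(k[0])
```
[3, 7, 8, 120]
3
[3, 7, 8, 120]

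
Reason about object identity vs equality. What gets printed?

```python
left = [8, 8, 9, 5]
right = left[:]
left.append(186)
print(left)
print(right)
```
[8, 8, 9, 5, 186]
[8, 8, 9, 5]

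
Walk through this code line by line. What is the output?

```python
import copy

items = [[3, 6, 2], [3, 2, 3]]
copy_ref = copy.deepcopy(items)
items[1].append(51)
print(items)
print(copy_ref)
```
[[3, 6, 2], [3, 2, 3, 51]]
[[3, 6, 2], [3, 2, 3]]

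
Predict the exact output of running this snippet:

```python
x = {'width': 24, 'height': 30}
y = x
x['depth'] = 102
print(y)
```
{'width': 24, 'height': 30, 'depth': 102}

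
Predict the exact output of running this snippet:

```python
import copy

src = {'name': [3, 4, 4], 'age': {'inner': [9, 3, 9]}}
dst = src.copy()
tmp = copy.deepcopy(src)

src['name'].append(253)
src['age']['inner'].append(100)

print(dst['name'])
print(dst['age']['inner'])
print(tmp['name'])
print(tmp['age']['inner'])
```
[3, 4, 4, 253]
[9, 3, 9, 100]
[3, 4, 4]
[9, 3, 9]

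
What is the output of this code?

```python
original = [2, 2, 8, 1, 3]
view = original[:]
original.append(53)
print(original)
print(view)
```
[2, 2, 8, 1, 3, 53]
[2, 2, 8, 1, 3]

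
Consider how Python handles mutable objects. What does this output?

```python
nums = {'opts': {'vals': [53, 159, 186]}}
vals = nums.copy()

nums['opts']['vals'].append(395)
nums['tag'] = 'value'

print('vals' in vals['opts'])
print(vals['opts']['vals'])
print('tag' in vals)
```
True
[53, 159, 186, 395]
False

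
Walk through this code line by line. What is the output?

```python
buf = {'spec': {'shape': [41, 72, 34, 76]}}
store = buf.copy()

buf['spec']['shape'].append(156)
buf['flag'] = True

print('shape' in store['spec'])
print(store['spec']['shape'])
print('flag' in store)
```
True
[41, 72, 34, 76, 156]
False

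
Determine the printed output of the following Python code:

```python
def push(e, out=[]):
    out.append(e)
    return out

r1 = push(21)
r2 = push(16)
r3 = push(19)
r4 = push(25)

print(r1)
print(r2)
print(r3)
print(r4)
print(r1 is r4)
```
[21, 16, 19, 25]
[21, 16, 19, 25]
[21, 16, 19, 25]
[21, 16, 19, 25]
True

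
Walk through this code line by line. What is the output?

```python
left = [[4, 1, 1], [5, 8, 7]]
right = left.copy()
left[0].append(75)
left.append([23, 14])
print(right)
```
[[4, 1, 1, 75], [5, 8, 7]]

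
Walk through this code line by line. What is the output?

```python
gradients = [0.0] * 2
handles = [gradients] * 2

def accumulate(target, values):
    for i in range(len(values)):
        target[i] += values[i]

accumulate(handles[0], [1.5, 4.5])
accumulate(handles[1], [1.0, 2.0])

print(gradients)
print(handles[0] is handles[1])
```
[2.5, 6.5]
True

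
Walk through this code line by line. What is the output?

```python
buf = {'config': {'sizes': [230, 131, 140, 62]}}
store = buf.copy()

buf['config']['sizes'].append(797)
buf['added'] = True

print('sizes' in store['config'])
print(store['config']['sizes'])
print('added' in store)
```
True
[230, 131, 140, 62, 797]
False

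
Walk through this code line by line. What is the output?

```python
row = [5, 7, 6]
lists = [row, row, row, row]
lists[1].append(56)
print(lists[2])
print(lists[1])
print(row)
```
[5, 7, 6, 56]
[5, 7, 6, 56]
[5, 7, 6, 56]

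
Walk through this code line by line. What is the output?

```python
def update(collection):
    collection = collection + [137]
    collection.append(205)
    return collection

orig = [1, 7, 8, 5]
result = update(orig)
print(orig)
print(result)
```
[1, 7, 8, 5]
[1, 7, 8, 5, 137, 205]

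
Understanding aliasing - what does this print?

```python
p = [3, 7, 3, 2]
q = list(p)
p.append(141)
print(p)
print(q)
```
[3, 7, 3, 2, 141]
[3, 7, 3, 2]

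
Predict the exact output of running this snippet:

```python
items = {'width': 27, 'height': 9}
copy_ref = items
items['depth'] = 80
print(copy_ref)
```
{'width': 27, 'height': 9, 'depth': 80}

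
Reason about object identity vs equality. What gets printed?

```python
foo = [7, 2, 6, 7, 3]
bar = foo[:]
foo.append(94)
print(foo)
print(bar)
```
[7, 2, 6, 7, 3, 94]
[7, 2, 6, 7, 3]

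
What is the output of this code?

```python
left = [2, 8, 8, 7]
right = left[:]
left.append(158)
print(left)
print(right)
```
[2, 8, 8, 7, 158]
[2, 8, 8, 7]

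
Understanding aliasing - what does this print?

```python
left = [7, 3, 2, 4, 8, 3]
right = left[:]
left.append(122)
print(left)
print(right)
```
[7, 3, 2, 4, 8, 3, 122]
[7, 3, 2, 4, 8, 3]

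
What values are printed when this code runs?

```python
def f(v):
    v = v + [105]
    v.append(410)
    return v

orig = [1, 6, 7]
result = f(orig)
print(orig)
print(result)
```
[1, 6, 7]
[1, 6, 7, 105, 410]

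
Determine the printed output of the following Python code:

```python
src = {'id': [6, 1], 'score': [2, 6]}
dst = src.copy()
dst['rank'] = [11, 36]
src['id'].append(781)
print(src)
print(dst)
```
{'id': [6, 1, 781], 'score': [2, 6]}
{'id': [6, 1, 781], 'score': [2, 6], 'rank': [11, 36]}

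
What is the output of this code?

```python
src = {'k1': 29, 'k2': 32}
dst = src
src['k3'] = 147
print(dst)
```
{'k1': 29, 'k2': 32, 'k3': 147}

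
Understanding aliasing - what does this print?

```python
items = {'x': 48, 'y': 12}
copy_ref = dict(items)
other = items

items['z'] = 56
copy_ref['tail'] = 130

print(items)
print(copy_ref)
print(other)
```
{'x': 48, 'y': 12, 'z': 56}
{'x': 48, 'y': 12, 'tail': 130}
{'x': 48, 'y': 12, 'z': 56}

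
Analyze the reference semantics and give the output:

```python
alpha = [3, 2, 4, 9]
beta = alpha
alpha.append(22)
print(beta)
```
[3, 2, 4, 9, 22]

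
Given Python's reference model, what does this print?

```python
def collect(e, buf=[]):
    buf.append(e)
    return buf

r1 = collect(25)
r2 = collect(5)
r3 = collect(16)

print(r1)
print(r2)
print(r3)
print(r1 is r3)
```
[25, 5, 16]
[25, 5, 16]
[25, 5, 16]
True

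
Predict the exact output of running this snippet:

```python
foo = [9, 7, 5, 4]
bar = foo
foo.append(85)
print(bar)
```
[9, 7, 5, 4, 85]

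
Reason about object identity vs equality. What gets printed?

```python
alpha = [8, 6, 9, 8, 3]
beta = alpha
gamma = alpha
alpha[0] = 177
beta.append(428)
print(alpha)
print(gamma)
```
[177, 6, 9, 8, 3, 428]
[177, 6, 9, 8, 3, 428]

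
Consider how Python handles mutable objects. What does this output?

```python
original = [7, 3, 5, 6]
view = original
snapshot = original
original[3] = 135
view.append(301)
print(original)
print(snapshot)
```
[7, 3, 5, 135, 301]
[7, 3, 5, 135, 301]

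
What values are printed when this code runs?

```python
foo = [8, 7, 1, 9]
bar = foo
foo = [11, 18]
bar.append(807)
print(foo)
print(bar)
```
[11, 18]
[8, 7, 1, 9, 807]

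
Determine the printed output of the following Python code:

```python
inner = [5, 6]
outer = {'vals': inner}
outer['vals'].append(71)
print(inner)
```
[5, 6, 71]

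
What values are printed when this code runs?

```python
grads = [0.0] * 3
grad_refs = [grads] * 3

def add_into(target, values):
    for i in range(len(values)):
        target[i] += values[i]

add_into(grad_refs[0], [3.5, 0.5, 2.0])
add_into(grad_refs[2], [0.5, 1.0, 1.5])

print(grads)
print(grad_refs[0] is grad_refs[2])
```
[4.0, 1.5, 3.5]
True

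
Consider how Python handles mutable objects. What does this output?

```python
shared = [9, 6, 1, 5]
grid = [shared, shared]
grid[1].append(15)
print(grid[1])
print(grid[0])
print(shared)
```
[9, 6, 1, 5, 15]
[9, 6, 1, 5, 15]
[9, 6, 1, 5, 15]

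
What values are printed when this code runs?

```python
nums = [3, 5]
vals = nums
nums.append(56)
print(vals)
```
[3, 5, 56]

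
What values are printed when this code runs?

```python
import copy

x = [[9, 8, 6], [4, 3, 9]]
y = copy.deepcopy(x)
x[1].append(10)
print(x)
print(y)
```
[[9, 8, 6], [4, 3, 9, 10]]
[[9, 8, 6], [4, 3, 9]]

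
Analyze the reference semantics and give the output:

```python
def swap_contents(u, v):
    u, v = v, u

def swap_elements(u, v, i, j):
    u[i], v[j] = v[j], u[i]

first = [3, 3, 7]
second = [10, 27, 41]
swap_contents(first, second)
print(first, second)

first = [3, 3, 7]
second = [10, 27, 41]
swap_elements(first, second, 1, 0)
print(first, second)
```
[3, 3, 7] [10, 27, 41]
[3, 10, 7] [3, 27, 41]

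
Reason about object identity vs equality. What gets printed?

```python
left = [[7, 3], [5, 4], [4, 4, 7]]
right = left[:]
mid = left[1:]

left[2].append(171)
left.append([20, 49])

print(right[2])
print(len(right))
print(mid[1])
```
[4, 4, 7, 171]
3
[4, 4, 7, 171]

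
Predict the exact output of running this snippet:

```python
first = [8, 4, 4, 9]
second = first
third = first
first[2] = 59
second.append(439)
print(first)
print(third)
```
[8, 4, 59, 9, 439]
[8, 4, 59, 9, 439]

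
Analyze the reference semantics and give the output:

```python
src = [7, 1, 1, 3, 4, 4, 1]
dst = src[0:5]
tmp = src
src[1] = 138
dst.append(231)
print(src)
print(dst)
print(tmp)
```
[7, 138, 1, 3, 4, 4, 1]
[7, 1, 1, 3, 4, 231]
[7, 138, 1, 3, 4, 4, 1]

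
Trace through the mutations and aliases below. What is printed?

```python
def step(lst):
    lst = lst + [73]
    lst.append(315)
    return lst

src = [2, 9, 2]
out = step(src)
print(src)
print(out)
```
[2, 9, 2]
[2, 9, 2, 73, 315]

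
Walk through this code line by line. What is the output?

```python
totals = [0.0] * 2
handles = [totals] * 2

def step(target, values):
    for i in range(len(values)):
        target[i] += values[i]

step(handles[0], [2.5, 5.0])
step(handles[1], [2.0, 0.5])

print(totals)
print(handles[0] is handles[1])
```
[4.5, 5.5]
True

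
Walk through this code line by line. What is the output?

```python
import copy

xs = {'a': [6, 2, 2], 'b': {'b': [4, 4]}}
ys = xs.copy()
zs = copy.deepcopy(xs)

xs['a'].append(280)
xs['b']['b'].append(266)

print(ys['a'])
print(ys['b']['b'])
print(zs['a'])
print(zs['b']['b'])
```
[6, 2, 2, 280]
[4, 4, 266]
[6, 2, 2]
[4, 4]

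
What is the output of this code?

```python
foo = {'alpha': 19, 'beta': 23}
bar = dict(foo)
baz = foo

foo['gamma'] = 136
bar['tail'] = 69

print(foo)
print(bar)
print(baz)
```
{'alpha': 19, 'beta': 23, 'gamma': 136}
{'alpha': 19, 'beta': 23, 'tail': 69}
{'alpha': 19, 'beta': 23, 'gamma': 136}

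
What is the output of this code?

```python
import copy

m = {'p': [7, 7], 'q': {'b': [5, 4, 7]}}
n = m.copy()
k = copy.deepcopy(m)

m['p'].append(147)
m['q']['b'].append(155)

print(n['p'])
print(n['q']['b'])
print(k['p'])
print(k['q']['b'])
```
[7, 7, 147]
[5, 4, 7, 155]
[7, 7]
[5, 4, 7]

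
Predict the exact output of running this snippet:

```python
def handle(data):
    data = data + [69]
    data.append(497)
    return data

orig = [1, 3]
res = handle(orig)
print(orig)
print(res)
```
[1, 3]
[1, 3, 69, 497]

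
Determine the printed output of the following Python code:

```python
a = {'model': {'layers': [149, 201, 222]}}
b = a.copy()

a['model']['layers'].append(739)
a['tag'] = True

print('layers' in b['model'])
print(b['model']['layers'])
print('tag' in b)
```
True
[149, 201, 222, 739]
False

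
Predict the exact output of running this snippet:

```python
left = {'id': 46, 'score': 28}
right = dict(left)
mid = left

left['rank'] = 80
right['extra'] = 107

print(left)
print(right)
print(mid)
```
{'id': 46, 'score': 28, 'rank': 80}
{'id': 46, 'score': 28, 'extra': 107}
{'id': 46, 'score': 28, 'rank': 80}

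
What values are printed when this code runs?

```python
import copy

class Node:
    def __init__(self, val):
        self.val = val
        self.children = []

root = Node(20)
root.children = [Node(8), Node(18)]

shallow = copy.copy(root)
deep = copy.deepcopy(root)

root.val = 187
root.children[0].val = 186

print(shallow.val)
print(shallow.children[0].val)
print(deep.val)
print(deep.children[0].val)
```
20
186
20
8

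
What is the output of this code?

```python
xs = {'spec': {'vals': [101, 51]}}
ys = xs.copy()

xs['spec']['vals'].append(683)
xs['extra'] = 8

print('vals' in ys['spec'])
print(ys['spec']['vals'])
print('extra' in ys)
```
True
[101, 51, 683]
False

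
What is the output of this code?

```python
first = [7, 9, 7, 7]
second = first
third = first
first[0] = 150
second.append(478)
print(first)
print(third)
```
[150, 9, 7, 7, 478]
[150, 9, 7, 7, 478]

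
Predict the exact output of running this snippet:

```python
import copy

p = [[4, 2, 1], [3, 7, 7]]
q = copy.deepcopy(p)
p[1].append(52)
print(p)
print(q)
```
[[4, 2, 1], [3, 7, 7, 52]]
[[4, 2, 1], [3, 7, 7]]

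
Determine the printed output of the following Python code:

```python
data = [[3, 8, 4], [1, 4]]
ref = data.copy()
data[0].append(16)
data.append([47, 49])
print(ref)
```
[[3, 8, 4, 16], [1, 4]]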